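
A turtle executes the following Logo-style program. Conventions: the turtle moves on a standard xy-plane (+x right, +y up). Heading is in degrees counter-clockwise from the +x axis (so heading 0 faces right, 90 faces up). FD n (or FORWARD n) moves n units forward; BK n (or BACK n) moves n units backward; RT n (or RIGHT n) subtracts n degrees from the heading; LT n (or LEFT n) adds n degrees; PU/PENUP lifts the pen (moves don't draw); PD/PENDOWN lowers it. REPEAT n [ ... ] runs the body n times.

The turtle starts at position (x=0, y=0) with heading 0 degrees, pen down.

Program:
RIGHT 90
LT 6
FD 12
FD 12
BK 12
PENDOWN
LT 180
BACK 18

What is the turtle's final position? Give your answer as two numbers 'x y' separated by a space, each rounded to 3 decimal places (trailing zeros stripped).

Executing turtle program step by step:
Start: pos=(0,0), heading=0, pen down
RT 90: heading 0 -> 270
LT 6: heading 270 -> 276
FD 12: (0,0) -> (1.254,-11.934) [heading=276, draw]
FD 12: (1.254,-11.934) -> (2.509,-23.869) [heading=276, draw]
BK 12: (2.509,-23.869) -> (1.254,-11.934) [heading=276, draw]
PD: pen down
LT 180: heading 276 -> 96
BK 18: (1.254,-11.934) -> (3.136,-29.836) [heading=96, draw]
Final: pos=(3.136,-29.836), heading=96, 4 segment(s) drawn

Answer: 3.136 -29.836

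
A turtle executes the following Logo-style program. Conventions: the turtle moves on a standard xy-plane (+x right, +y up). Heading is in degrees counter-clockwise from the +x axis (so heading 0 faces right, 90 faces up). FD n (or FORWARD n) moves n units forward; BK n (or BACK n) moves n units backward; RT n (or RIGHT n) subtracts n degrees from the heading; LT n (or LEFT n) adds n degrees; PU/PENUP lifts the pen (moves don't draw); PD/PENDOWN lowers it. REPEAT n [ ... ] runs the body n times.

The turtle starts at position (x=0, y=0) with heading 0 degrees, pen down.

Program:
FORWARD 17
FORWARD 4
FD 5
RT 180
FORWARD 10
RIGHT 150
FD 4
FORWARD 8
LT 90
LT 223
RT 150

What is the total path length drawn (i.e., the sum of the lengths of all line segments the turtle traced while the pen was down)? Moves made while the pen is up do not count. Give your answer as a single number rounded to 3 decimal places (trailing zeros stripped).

Executing turtle program step by step:
Start: pos=(0,0), heading=0, pen down
FD 17: (0,0) -> (17,0) [heading=0, draw]
FD 4: (17,0) -> (21,0) [heading=0, draw]
FD 5: (21,0) -> (26,0) [heading=0, draw]
RT 180: heading 0 -> 180
FD 10: (26,0) -> (16,0) [heading=180, draw]
RT 150: heading 180 -> 30
FD 4: (16,0) -> (19.464,2) [heading=30, draw]
FD 8: (19.464,2) -> (26.392,6) [heading=30, draw]
LT 90: heading 30 -> 120
LT 223: heading 120 -> 343
RT 150: heading 343 -> 193
Final: pos=(26.392,6), heading=193, 6 segment(s) drawn

Segment lengths:
  seg 1: (0,0) -> (17,0), length = 17
  seg 2: (17,0) -> (21,0), length = 4
  seg 3: (21,0) -> (26,0), length = 5
  seg 4: (26,0) -> (16,0), length = 10
  seg 5: (16,0) -> (19.464,2), length = 4
  seg 6: (19.464,2) -> (26.392,6), length = 8
Total = 48

Answer: 48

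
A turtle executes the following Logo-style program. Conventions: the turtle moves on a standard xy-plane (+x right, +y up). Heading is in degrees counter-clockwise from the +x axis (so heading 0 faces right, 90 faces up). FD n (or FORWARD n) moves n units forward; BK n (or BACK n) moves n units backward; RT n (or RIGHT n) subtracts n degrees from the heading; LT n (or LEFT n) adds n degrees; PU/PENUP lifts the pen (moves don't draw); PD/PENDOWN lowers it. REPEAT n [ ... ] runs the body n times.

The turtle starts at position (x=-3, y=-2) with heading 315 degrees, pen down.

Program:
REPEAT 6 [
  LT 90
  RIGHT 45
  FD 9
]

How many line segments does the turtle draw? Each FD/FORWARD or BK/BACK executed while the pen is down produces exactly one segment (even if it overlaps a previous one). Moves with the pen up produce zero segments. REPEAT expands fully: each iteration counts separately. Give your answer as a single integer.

Answer: 6

Derivation:
Executing turtle program step by step:
Start: pos=(-3,-2), heading=315, pen down
REPEAT 6 [
  -- iteration 1/6 --
  LT 90: heading 315 -> 45
  RT 45: heading 45 -> 0
  FD 9: (-3,-2) -> (6,-2) [heading=0, draw]
  -- iteration 2/6 --
  LT 90: heading 0 -> 90
  RT 45: heading 90 -> 45
  FD 9: (6,-2) -> (12.364,4.364) [heading=45, draw]
  -- iteration 3/6 --
  LT 90: heading 45 -> 135
  RT 45: heading 135 -> 90
  FD 9: (12.364,4.364) -> (12.364,13.364) [heading=90, draw]
  -- iteration 4/6 --
  LT 90: heading 90 -> 180
  RT 45: heading 180 -> 135
  FD 9: (12.364,13.364) -> (6,19.728) [heading=135, draw]
  -- iteration 5/6 --
  LT 90: heading 135 -> 225
  RT 45: heading 225 -> 180
  FD 9: (6,19.728) -> (-3,19.728) [heading=180, draw]
  -- iteration 6/6 --
  LT 90: heading 180 -> 270
  RT 45: heading 270 -> 225
  FD 9: (-3,19.728) -> (-9.364,13.364) [heading=225, draw]
]
Final: pos=(-9.364,13.364), heading=225, 6 segment(s) drawn
Segments drawn: 6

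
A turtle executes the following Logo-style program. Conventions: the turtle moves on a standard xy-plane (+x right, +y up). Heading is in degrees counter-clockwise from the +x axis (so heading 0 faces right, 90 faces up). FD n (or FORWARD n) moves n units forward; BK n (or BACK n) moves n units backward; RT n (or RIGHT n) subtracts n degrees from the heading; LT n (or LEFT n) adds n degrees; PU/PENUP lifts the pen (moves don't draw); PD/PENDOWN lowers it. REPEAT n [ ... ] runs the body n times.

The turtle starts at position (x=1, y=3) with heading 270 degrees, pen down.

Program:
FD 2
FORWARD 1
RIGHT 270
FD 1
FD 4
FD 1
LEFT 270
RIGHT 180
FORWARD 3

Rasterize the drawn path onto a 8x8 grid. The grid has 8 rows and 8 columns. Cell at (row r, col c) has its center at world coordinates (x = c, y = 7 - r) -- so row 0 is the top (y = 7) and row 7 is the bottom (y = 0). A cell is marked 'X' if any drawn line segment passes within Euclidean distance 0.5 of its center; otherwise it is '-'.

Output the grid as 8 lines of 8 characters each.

Segment 0: (1,3) -> (1,1)
Segment 1: (1,1) -> (1,0)
Segment 2: (1,0) -> (2,0)
Segment 3: (2,0) -> (6,0)
Segment 4: (6,0) -> (7,0)
Segment 5: (7,0) -> (7,3)

Answer: --------
--------
--------
--------
-X-----X
-X-----X
-X-----X
-XXXXXXX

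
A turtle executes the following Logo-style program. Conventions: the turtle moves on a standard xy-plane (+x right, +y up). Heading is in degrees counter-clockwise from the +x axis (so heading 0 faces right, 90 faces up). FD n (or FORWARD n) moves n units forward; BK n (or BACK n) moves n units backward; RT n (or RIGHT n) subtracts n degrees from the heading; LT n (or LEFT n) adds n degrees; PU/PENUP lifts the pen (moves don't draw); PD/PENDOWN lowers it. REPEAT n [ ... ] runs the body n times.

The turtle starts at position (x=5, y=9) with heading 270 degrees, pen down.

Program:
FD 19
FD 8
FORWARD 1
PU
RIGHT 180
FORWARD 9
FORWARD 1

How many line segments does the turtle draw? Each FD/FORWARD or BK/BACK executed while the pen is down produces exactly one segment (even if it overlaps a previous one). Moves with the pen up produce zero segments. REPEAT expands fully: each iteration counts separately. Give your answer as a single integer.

Answer: 3

Derivation:
Executing turtle program step by step:
Start: pos=(5,9), heading=270, pen down
FD 19: (5,9) -> (5,-10) [heading=270, draw]
FD 8: (5,-10) -> (5,-18) [heading=270, draw]
FD 1: (5,-18) -> (5,-19) [heading=270, draw]
PU: pen up
RT 180: heading 270 -> 90
FD 9: (5,-19) -> (5,-10) [heading=90, move]
FD 1: (5,-10) -> (5,-9) [heading=90, move]
Final: pos=(5,-9), heading=90, 3 segment(s) drawn
Segments drawn: 3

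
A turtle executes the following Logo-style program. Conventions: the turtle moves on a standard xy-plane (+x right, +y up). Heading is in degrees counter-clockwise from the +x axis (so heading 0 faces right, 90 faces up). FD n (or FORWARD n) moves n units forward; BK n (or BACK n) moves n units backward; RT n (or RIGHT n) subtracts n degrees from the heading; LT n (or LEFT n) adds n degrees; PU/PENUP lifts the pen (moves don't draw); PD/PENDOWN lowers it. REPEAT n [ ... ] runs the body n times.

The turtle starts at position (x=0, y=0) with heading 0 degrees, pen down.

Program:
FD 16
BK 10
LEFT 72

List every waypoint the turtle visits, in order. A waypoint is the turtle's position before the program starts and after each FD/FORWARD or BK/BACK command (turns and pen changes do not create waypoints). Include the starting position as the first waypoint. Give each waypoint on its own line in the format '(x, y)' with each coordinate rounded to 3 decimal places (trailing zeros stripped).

Executing turtle program step by step:
Start: pos=(0,0), heading=0, pen down
FD 16: (0,0) -> (16,0) [heading=0, draw]
BK 10: (16,0) -> (6,0) [heading=0, draw]
LT 72: heading 0 -> 72
Final: pos=(6,0), heading=72, 2 segment(s) drawn
Waypoints (3 total):
(0, 0)
(16, 0)
(6, 0)

Answer: (0, 0)
(16, 0)
(6, 0)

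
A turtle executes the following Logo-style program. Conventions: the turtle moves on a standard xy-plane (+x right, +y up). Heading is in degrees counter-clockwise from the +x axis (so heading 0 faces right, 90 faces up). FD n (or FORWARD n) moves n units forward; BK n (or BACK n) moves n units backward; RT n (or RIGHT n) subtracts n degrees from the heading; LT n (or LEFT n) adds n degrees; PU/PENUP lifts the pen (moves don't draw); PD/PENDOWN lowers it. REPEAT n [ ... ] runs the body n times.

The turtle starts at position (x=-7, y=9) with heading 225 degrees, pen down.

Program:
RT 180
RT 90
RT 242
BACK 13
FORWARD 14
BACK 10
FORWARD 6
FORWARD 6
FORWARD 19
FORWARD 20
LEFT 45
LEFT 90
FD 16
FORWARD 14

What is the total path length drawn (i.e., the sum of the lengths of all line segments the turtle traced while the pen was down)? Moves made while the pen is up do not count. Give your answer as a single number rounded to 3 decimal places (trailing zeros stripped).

Answer: 118

Derivation:
Executing turtle program step by step:
Start: pos=(-7,9), heading=225, pen down
RT 180: heading 225 -> 45
RT 90: heading 45 -> 315
RT 242: heading 315 -> 73
BK 13: (-7,9) -> (-10.801,-3.432) [heading=73, draw]
FD 14: (-10.801,-3.432) -> (-6.708,9.956) [heading=73, draw]
BK 10: (-6.708,9.956) -> (-9.631,0.393) [heading=73, draw]
FD 6: (-9.631,0.393) -> (-7.877,6.131) [heading=73, draw]
FD 6: (-7.877,6.131) -> (-6.123,11.869) [heading=73, draw]
FD 19: (-6.123,11.869) -> (-0.568,30.039) [heading=73, draw]
FD 20: (-0.568,30.039) -> (5.28,49.165) [heading=73, draw]
LT 45: heading 73 -> 118
LT 90: heading 118 -> 208
FD 16: (5.28,49.165) -> (-8.848,41.653) [heading=208, draw]
FD 14: (-8.848,41.653) -> (-21.209,35.081) [heading=208, draw]
Final: pos=(-21.209,35.081), heading=208, 9 segment(s) drawn

Segment lengths:
  seg 1: (-7,9) -> (-10.801,-3.432), length = 13
  seg 2: (-10.801,-3.432) -> (-6.708,9.956), length = 14
  seg 3: (-6.708,9.956) -> (-9.631,0.393), length = 10
  seg 4: (-9.631,0.393) -> (-7.877,6.131), length = 6
  seg 5: (-7.877,6.131) -> (-6.123,11.869), length = 6
  seg 6: (-6.123,11.869) -> (-0.568,30.039), length = 19
  seg 7: (-0.568,30.039) -> (5.28,49.165), length = 20
  seg 8: (5.28,49.165) -> (-8.848,41.653), length = 16
  seg 9: (-8.848,41.653) -> (-21.209,35.081), length = 14
Total = 118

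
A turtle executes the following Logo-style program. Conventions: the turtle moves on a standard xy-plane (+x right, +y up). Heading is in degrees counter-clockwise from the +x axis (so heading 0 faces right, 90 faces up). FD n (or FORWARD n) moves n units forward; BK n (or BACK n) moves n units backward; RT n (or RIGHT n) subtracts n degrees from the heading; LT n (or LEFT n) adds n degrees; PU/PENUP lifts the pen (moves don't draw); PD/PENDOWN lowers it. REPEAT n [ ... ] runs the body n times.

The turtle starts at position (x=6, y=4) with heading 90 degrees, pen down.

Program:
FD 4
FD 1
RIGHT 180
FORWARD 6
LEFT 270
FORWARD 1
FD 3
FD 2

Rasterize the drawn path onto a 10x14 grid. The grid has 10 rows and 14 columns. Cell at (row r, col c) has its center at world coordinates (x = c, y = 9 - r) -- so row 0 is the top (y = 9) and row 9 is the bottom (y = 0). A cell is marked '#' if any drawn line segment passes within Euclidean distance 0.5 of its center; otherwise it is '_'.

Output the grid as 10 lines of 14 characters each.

Answer: ______#_______
______#_______
______#_______
______#_______
______#_______
______#_______
#######_______
______________
______________
______________

Derivation:
Segment 0: (6,4) -> (6,8)
Segment 1: (6,8) -> (6,9)
Segment 2: (6,9) -> (6,3)
Segment 3: (6,3) -> (5,3)
Segment 4: (5,3) -> (2,3)
Segment 5: (2,3) -> (0,3)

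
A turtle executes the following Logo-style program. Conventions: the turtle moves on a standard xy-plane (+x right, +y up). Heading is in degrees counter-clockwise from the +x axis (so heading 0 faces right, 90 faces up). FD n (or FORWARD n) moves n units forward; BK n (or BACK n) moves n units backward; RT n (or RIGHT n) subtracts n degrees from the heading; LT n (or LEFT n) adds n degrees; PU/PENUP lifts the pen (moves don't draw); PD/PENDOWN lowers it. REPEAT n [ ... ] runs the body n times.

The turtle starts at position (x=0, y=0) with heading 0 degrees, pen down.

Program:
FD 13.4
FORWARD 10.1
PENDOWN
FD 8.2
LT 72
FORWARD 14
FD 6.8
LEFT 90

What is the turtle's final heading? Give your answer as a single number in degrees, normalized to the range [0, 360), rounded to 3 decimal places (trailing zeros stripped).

Answer: 162

Derivation:
Executing turtle program step by step:
Start: pos=(0,0), heading=0, pen down
FD 13.4: (0,0) -> (13.4,0) [heading=0, draw]
FD 10.1: (13.4,0) -> (23.5,0) [heading=0, draw]
PD: pen down
FD 8.2: (23.5,0) -> (31.7,0) [heading=0, draw]
LT 72: heading 0 -> 72
FD 14: (31.7,0) -> (36.026,13.315) [heading=72, draw]
FD 6.8: (36.026,13.315) -> (38.128,19.782) [heading=72, draw]
LT 90: heading 72 -> 162
Final: pos=(38.128,19.782), heading=162, 5 segment(s) drawn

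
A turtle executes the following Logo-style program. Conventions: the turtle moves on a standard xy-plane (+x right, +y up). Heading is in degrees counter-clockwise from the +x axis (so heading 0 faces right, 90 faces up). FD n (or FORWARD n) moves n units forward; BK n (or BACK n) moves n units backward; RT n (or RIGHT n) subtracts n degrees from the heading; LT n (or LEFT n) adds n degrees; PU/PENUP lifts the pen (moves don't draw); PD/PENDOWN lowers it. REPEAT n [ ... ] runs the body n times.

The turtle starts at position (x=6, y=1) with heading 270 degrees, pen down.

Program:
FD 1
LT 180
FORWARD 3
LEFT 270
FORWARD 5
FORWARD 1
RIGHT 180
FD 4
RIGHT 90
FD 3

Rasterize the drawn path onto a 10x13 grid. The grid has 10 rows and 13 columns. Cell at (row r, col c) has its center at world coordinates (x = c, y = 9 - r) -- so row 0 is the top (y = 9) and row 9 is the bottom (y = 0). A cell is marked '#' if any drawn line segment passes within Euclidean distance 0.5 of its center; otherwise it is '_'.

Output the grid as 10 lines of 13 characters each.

Segment 0: (6,1) -> (6,0)
Segment 1: (6,0) -> (6,3)
Segment 2: (6,3) -> (11,3)
Segment 3: (11,3) -> (12,3)
Segment 4: (12,3) -> (8,3)
Segment 5: (8,3) -> (8,6)

Answer: _____________
_____________
_____________
________#____
________#____
________#____
______#######
______#______
______#______
______#______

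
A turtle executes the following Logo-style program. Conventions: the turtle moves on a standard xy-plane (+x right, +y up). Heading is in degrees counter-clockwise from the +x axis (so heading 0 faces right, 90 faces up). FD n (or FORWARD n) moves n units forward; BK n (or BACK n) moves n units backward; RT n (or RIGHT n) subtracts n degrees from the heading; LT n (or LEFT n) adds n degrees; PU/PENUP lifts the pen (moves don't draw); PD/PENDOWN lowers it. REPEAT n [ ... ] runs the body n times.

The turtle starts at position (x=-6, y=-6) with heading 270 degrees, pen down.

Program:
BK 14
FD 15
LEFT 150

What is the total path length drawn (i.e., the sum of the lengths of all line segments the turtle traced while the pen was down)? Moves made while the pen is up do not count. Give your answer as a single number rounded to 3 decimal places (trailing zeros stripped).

Executing turtle program step by step:
Start: pos=(-6,-6), heading=270, pen down
BK 14: (-6,-6) -> (-6,8) [heading=270, draw]
FD 15: (-6,8) -> (-6,-7) [heading=270, draw]
LT 150: heading 270 -> 60
Final: pos=(-6,-7), heading=60, 2 segment(s) drawn

Segment lengths:
  seg 1: (-6,-6) -> (-6,8), length = 14
  seg 2: (-6,8) -> (-6,-7), length = 15
Total = 29

Answer: 29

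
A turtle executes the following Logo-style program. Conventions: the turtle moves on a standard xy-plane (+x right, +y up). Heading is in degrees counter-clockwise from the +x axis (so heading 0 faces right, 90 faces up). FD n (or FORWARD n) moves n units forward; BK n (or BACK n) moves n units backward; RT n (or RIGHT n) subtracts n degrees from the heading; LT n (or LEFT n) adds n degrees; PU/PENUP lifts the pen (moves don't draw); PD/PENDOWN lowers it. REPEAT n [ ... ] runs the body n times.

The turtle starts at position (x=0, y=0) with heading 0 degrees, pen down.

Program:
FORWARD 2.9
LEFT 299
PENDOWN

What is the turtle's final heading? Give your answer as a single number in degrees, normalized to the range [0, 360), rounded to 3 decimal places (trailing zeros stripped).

Answer: 299

Derivation:
Executing turtle program step by step:
Start: pos=(0,0), heading=0, pen down
FD 2.9: (0,0) -> (2.9,0) [heading=0, draw]
LT 299: heading 0 -> 299
PD: pen down
Final: pos=(2.9,0), heading=299, 1 segment(s) drawn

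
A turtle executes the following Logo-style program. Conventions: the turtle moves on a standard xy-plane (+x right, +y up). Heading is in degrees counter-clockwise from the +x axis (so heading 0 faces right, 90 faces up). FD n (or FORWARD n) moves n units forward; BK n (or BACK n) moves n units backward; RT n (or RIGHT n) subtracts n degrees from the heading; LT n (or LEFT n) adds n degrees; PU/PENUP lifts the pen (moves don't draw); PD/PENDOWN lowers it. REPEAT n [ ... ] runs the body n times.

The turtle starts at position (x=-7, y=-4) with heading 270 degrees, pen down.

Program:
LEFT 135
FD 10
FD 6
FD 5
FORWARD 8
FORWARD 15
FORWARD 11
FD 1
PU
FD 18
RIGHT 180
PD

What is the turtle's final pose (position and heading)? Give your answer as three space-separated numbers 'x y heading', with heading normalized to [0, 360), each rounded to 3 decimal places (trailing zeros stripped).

Executing turtle program step by step:
Start: pos=(-7,-4), heading=270, pen down
LT 135: heading 270 -> 45
FD 10: (-7,-4) -> (0.071,3.071) [heading=45, draw]
FD 6: (0.071,3.071) -> (4.314,7.314) [heading=45, draw]
FD 5: (4.314,7.314) -> (7.849,10.849) [heading=45, draw]
FD 8: (7.849,10.849) -> (13.506,16.506) [heading=45, draw]
FD 15: (13.506,16.506) -> (24.113,27.113) [heading=45, draw]
FD 11: (24.113,27.113) -> (31.891,34.891) [heading=45, draw]
FD 1: (31.891,34.891) -> (32.598,35.598) [heading=45, draw]
PU: pen up
FD 18: (32.598,35.598) -> (45.326,48.326) [heading=45, move]
RT 180: heading 45 -> 225
PD: pen down
Final: pos=(45.326,48.326), heading=225, 7 segment(s) drawn

Answer: 45.326 48.326 225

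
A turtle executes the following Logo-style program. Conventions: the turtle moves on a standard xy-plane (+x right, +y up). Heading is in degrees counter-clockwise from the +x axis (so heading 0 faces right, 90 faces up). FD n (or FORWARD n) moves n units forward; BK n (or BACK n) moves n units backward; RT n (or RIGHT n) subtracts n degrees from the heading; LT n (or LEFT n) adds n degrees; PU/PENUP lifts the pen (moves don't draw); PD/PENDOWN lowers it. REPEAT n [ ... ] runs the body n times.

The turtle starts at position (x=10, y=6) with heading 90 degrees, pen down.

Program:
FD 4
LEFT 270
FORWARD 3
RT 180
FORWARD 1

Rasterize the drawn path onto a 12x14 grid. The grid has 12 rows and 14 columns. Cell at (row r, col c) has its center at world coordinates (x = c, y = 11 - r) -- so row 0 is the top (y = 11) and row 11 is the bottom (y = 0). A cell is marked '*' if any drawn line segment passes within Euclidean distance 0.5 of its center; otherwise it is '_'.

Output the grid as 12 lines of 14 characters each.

Segment 0: (10,6) -> (10,10)
Segment 1: (10,10) -> (13,10)
Segment 2: (13,10) -> (12,10)

Answer: ______________
__________****
__________*___
__________*___
__________*___
__________*___
______________
______________
______________
______________
______________
______________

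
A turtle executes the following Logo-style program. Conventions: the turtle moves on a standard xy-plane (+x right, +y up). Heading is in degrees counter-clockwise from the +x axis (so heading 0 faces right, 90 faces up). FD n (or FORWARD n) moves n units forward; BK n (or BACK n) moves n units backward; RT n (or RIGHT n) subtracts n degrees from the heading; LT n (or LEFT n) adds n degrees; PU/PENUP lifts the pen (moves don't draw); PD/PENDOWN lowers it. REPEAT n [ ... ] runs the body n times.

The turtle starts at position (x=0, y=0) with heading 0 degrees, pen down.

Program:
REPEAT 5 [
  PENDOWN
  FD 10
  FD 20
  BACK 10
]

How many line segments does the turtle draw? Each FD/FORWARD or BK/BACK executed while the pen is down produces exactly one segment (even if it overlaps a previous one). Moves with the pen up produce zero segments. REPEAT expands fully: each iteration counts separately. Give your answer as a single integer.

Answer: 15

Derivation:
Executing turtle program step by step:
Start: pos=(0,0), heading=0, pen down
REPEAT 5 [
  -- iteration 1/5 --
  PD: pen down
  FD 10: (0,0) -> (10,0) [heading=0, draw]
  FD 20: (10,0) -> (30,0) [heading=0, draw]
  BK 10: (30,0) -> (20,0) [heading=0, draw]
  -- iteration 2/5 --
  PD: pen down
  FD 10: (20,0) -> (30,0) [heading=0, draw]
  FD 20: (30,0) -> (50,0) [heading=0, draw]
  BK 10: (50,0) -> (40,0) [heading=0, draw]
  -- iteration 3/5 --
  PD: pen down
  FD 10: (40,0) -> (50,0) [heading=0, draw]
  FD 20: (50,0) -> (70,0) [heading=0, draw]
  BK 10: (70,0) -> (60,0) [heading=0, draw]
  -- iteration 4/5 --
  PD: pen down
  FD 10: (60,0) -> (70,0) [heading=0, draw]
  FD 20: (70,0) -> (90,0) [heading=0, draw]
  BK 10: (90,0) -> (80,0) [heading=0, draw]
  -- iteration 5/5 --
  PD: pen down
  FD 10: (80,0) -> (90,0) [heading=0, draw]
  FD 20: (90,0) -> (110,0) [heading=0, draw]
  BK 10: (110,0) -> (100,0) [heading=0, draw]
]
Final: pos=(100,0), heading=0, 15 segment(s) drawn
Segments drawn: 15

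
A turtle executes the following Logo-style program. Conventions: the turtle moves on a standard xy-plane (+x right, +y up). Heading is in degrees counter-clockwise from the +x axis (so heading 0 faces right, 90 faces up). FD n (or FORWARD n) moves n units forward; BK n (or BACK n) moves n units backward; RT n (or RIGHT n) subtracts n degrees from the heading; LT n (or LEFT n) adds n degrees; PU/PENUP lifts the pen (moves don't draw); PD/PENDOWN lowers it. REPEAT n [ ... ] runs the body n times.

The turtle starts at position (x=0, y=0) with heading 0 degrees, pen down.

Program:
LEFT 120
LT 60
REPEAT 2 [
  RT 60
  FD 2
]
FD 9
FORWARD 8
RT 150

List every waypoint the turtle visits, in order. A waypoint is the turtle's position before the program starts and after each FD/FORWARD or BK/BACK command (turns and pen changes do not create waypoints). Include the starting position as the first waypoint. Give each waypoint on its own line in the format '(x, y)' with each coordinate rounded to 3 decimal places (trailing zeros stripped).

Executing turtle program step by step:
Start: pos=(0,0), heading=0, pen down
LT 120: heading 0 -> 120
LT 60: heading 120 -> 180
REPEAT 2 [
  -- iteration 1/2 --
  RT 60: heading 180 -> 120
  FD 2: (0,0) -> (-1,1.732) [heading=120, draw]
  -- iteration 2/2 --
  RT 60: heading 120 -> 60
  FD 2: (-1,1.732) -> (0,3.464) [heading=60, draw]
]
FD 9: (0,3.464) -> (4.5,11.258) [heading=60, draw]
FD 8: (4.5,11.258) -> (8.5,18.187) [heading=60, draw]
RT 150: heading 60 -> 270
Final: pos=(8.5,18.187), heading=270, 4 segment(s) drawn
Waypoints (5 total):
(0, 0)
(-1, 1.732)
(0, 3.464)
(4.5, 11.258)
(8.5, 18.187)

Answer: (0, 0)
(-1, 1.732)
(0, 3.464)
(4.5, 11.258)
(8.5, 18.187)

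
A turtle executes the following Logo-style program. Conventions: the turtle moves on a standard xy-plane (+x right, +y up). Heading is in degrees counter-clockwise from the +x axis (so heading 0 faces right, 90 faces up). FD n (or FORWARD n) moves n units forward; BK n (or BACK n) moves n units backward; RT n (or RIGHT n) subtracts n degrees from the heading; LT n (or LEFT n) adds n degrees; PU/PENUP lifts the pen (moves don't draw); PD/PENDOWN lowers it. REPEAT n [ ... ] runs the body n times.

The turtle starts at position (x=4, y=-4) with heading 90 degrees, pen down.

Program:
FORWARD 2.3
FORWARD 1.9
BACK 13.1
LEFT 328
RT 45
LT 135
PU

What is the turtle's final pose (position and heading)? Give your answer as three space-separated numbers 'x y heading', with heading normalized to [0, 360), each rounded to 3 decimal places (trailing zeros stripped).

Executing turtle program step by step:
Start: pos=(4,-4), heading=90, pen down
FD 2.3: (4,-4) -> (4,-1.7) [heading=90, draw]
FD 1.9: (4,-1.7) -> (4,0.2) [heading=90, draw]
BK 13.1: (4,0.2) -> (4,-12.9) [heading=90, draw]
LT 328: heading 90 -> 58
RT 45: heading 58 -> 13
LT 135: heading 13 -> 148
PU: pen up
Final: pos=(4,-12.9), heading=148, 3 segment(s) drawn

Answer: 4 -12.9 148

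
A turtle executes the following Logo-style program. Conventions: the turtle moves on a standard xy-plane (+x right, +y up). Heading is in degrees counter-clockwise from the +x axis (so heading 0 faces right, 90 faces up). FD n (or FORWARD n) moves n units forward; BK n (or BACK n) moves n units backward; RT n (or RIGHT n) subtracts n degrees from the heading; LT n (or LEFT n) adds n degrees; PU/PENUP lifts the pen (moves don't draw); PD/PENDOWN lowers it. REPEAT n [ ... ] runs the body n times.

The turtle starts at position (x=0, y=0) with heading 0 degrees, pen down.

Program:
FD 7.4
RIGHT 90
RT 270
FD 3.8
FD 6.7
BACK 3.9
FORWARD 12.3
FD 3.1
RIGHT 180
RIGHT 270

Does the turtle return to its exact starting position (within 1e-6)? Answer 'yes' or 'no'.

Answer: no

Derivation:
Executing turtle program step by step:
Start: pos=(0,0), heading=0, pen down
FD 7.4: (0,0) -> (7.4,0) [heading=0, draw]
RT 90: heading 0 -> 270
RT 270: heading 270 -> 0
FD 3.8: (7.4,0) -> (11.2,0) [heading=0, draw]
FD 6.7: (11.2,0) -> (17.9,0) [heading=0, draw]
BK 3.9: (17.9,0) -> (14,0) [heading=0, draw]
FD 12.3: (14,0) -> (26.3,0) [heading=0, draw]
FD 3.1: (26.3,0) -> (29.4,0) [heading=0, draw]
RT 180: heading 0 -> 180
RT 270: heading 180 -> 270
Final: pos=(29.4,0), heading=270, 6 segment(s) drawn

Start position: (0, 0)
Final position: (29.4, 0)
Distance = 29.4; >= 1e-6 -> NOT closed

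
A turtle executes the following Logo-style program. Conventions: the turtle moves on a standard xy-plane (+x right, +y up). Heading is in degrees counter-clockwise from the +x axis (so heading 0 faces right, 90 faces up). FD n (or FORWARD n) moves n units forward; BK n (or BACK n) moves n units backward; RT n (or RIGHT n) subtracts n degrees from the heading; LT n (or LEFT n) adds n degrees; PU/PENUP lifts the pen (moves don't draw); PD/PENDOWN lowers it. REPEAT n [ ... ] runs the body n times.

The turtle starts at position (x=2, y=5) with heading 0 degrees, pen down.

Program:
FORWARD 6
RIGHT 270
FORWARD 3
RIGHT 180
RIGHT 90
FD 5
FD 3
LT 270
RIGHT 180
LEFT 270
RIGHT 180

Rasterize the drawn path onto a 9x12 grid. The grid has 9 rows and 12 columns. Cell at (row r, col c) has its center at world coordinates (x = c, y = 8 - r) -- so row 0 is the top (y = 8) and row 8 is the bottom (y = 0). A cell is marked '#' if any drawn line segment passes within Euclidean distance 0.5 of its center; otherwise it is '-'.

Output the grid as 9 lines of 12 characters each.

Answer: #########---
--------#---
--------#---
--#######---
------------
------------
------------
------------
------------

Derivation:
Segment 0: (2,5) -> (8,5)
Segment 1: (8,5) -> (8,8)
Segment 2: (8,8) -> (3,8)
Segment 3: (3,8) -> (-0,8)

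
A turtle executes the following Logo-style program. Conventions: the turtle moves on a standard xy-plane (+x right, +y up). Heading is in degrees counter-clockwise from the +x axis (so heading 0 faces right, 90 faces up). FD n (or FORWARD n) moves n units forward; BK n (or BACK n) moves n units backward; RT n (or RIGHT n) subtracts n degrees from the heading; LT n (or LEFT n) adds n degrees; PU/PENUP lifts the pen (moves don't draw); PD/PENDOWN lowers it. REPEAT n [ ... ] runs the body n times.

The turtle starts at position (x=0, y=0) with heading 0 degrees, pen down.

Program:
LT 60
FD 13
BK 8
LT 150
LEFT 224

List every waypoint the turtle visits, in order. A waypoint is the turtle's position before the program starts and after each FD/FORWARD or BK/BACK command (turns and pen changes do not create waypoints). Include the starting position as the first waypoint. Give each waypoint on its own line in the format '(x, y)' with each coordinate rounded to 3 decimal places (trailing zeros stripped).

Executing turtle program step by step:
Start: pos=(0,0), heading=0, pen down
LT 60: heading 0 -> 60
FD 13: (0,0) -> (6.5,11.258) [heading=60, draw]
BK 8: (6.5,11.258) -> (2.5,4.33) [heading=60, draw]
LT 150: heading 60 -> 210
LT 224: heading 210 -> 74
Final: pos=(2.5,4.33), heading=74, 2 segment(s) drawn
Waypoints (3 total):
(0, 0)
(6.5, 11.258)
(2.5, 4.33)

Answer: (0, 0)
(6.5, 11.258)
(2.5, 4.33)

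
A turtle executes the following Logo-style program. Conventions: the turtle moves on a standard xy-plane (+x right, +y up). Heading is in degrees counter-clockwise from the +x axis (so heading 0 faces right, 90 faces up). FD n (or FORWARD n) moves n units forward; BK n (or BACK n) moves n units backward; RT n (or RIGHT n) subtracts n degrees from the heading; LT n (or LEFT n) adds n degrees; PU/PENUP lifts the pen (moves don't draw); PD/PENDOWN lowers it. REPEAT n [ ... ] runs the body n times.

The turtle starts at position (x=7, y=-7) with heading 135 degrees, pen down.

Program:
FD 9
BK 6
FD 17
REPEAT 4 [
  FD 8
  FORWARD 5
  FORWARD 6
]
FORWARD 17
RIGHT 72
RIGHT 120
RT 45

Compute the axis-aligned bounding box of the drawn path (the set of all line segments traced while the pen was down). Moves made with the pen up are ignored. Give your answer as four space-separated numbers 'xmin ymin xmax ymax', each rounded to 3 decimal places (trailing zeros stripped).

Executing turtle program step by step:
Start: pos=(7,-7), heading=135, pen down
FD 9: (7,-7) -> (0.636,-0.636) [heading=135, draw]
BK 6: (0.636,-0.636) -> (4.879,-4.879) [heading=135, draw]
FD 17: (4.879,-4.879) -> (-7.142,7.142) [heading=135, draw]
REPEAT 4 [
  -- iteration 1/4 --
  FD 8: (-7.142,7.142) -> (-12.799,12.799) [heading=135, draw]
  FD 5: (-12.799,12.799) -> (-16.335,16.335) [heading=135, draw]
  FD 6: (-16.335,16.335) -> (-20.577,20.577) [heading=135, draw]
  -- iteration 2/4 --
  FD 8: (-20.577,20.577) -> (-26.234,26.234) [heading=135, draw]
  FD 5: (-26.234,26.234) -> (-29.77,29.77) [heading=135, draw]
  FD 6: (-29.77,29.77) -> (-34.012,34.012) [heading=135, draw]
  -- iteration 3/4 --
  FD 8: (-34.012,34.012) -> (-39.669,39.669) [heading=135, draw]
  FD 5: (-39.669,39.669) -> (-43.205,43.205) [heading=135, draw]
  FD 6: (-43.205,43.205) -> (-47.447,47.447) [heading=135, draw]
  -- iteration 4/4 --
  FD 8: (-47.447,47.447) -> (-53.104,53.104) [heading=135, draw]
  FD 5: (-53.104,53.104) -> (-56.64,56.64) [heading=135, draw]
  FD 6: (-56.64,56.64) -> (-60.882,60.882) [heading=135, draw]
]
FD 17: (-60.882,60.882) -> (-72.903,72.903) [heading=135, draw]
RT 72: heading 135 -> 63
RT 120: heading 63 -> 303
RT 45: heading 303 -> 258
Final: pos=(-72.903,72.903), heading=258, 16 segment(s) drawn

Segment endpoints: x in {-72.903, -60.882, -56.64, -53.104, -47.447, -43.205, -39.669, -34.012, -29.77, -26.234, -20.577, -16.335, -12.799, -7.142, 0.636, 4.879, 7}, y in {-7, -4.879, -0.636, 7.142, 12.799, 16.335, 20.577, 26.234, 29.77, 34.012, 39.669, 43.205, 47.447, 53.104, 56.64, 60.882, 72.903}
xmin=-72.903, ymin=-7, xmax=7, ymax=72.903

Answer: -72.903 -7 7 72.903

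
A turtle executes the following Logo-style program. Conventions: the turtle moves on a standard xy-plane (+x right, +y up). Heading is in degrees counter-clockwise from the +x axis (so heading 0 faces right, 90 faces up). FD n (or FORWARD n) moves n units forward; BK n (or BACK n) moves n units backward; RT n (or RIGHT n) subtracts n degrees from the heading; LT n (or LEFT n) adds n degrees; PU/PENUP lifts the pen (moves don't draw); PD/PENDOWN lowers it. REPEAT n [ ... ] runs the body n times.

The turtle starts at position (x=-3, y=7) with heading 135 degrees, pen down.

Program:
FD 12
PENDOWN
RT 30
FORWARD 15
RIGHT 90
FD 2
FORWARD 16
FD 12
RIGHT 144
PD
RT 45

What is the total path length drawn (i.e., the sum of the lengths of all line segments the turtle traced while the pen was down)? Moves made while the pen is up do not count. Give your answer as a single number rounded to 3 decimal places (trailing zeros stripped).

Answer: 57

Derivation:
Executing turtle program step by step:
Start: pos=(-3,7), heading=135, pen down
FD 12: (-3,7) -> (-11.485,15.485) [heading=135, draw]
PD: pen down
RT 30: heading 135 -> 105
FD 15: (-11.485,15.485) -> (-15.368,29.974) [heading=105, draw]
RT 90: heading 105 -> 15
FD 2: (-15.368,29.974) -> (-13.436,30.492) [heading=15, draw]
FD 16: (-13.436,30.492) -> (2.019,34.633) [heading=15, draw]
FD 12: (2.019,34.633) -> (13.61,37.739) [heading=15, draw]
RT 144: heading 15 -> 231
PD: pen down
RT 45: heading 231 -> 186
Final: pos=(13.61,37.739), heading=186, 5 segment(s) drawn

Segment lengths:
  seg 1: (-3,7) -> (-11.485,15.485), length = 12
  seg 2: (-11.485,15.485) -> (-15.368,29.974), length = 15
  seg 3: (-15.368,29.974) -> (-13.436,30.492), length = 2
  seg 4: (-13.436,30.492) -> (2.019,34.633), length = 16
  seg 5: (2.019,34.633) -> (13.61,37.739), length = 12
Total = 57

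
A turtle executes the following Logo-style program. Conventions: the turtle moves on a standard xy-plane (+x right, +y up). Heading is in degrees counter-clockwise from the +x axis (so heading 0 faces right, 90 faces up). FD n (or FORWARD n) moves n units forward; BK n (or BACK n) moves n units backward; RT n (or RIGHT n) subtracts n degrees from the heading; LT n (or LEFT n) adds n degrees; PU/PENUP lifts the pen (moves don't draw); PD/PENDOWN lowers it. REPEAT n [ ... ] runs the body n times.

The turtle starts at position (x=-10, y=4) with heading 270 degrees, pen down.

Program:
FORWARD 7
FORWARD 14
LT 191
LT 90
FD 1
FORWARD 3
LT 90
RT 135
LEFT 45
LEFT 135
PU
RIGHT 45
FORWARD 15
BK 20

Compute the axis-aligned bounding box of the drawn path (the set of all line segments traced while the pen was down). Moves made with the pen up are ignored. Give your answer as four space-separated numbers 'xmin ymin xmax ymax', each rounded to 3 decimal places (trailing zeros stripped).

Executing turtle program step by step:
Start: pos=(-10,4), heading=270, pen down
FD 7: (-10,4) -> (-10,-3) [heading=270, draw]
FD 14: (-10,-3) -> (-10,-17) [heading=270, draw]
LT 191: heading 270 -> 101
LT 90: heading 101 -> 191
FD 1: (-10,-17) -> (-10.982,-17.191) [heading=191, draw]
FD 3: (-10.982,-17.191) -> (-13.927,-17.763) [heading=191, draw]
LT 90: heading 191 -> 281
RT 135: heading 281 -> 146
LT 45: heading 146 -> 191
LT 135: heading 191 -> 326
PU: pen up
RT 45: heading 326 -> 281
FD 15: (-13.927,-17.763) -> (-11.064,-32.488) [heading=281, move]
BK 20: (-11.064,-32.488) -> (-14.881,-12.855) [heading=281, move]
Final: pos=(-14.881,-12.855), heading=281, 4 segment(s) drawn

Segment endpoints: x in {-13.927, -10.982, -10, -10, -10}, y in {-17.763, -17.191, -17, -3, 4}
xmin=-13.927, ymin=-17.763, xmax=-10, ymax=4

Answer: -13.927 -17.763 -10 4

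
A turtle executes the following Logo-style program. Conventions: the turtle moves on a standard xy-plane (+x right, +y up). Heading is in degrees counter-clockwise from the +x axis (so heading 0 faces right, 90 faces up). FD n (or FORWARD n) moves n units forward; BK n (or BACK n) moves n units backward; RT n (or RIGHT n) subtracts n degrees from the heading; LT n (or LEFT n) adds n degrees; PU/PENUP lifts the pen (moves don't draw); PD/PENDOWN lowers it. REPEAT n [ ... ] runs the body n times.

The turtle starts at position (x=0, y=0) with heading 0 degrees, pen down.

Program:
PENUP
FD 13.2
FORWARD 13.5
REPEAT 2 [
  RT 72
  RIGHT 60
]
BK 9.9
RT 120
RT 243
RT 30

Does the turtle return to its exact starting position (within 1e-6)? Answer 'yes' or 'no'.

Answer: no

Derivation:
Executing turtle program step by step:
Start: pos=(0,0), heading=0, pen down
PU: pen up
FD 13.2: (0,0) -> (13.2,0) [heading=0, move]
FD 13.5: (13.2,0) -> (26.7,0) [heading=0, move]
REPEAT 2 [
  -- iteration 1/2 --
  RT 72: heading 0 -> 288
  RT 60: heading 288 -> 228
  -- iteration 2/2 --
  RT 72: heading 228 -> 156
  RT 60: heading 156 -> 96
]
BK 9.9: (26.7,0) -> (27.735,-9.846) [heading=96, move]
RT 120: heading 96 -> 336
RT 243: heading 336 -> 93
RT 30: heading 93 -> 63
Final: pos=(27.735,-9.846), heading=63, 0 segment(s) drawn

Start position: (0, 0)
Final position: (27.735, -9.846)
Distance = 29.431; >= 1e-6 -> NOT closed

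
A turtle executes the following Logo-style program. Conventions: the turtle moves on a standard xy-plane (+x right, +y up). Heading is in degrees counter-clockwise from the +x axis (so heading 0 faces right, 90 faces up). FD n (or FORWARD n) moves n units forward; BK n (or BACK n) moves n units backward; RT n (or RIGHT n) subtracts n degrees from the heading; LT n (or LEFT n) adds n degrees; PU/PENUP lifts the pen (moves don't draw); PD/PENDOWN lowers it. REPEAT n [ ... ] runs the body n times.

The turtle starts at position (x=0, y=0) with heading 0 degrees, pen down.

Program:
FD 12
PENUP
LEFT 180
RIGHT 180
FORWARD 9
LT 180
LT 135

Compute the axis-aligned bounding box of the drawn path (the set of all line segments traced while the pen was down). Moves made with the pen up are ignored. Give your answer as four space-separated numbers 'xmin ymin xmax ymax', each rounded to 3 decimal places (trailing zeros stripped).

Executing turtle program step by step:
Start: pos=(0,0), heading=0, pen down
FD 12: (0,0) -> (12,0) [heading=0, draw]
PU: pen up
LT 180: heading 0 -> 180
RT 180: heading 180 -> 0
FD 9: (12,0) -> (21,0) [heading=0, move]
LT 180: heading 0 -> 180
LT 135: heading 180 -> 315
Final: pos=(21,0), heading=315, 1 segment(s) drawn

Segment endpoints: x in {0, 12}, y in {0}
xmin=0, ymin=0, xmax=12, ymax=0

Answer: 0 0 12 0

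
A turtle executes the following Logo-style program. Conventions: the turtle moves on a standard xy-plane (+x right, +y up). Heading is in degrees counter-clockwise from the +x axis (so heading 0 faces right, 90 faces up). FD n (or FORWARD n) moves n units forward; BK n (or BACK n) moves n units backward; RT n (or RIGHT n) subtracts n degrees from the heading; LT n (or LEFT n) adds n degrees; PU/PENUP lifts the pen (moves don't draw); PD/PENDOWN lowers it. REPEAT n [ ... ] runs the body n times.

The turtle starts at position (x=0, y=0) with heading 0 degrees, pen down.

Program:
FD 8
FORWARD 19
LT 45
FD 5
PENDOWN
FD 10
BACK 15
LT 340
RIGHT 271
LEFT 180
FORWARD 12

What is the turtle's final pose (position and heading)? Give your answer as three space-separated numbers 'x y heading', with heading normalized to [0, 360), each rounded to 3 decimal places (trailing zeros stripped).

Answer: 31.881 -10.963 294

Derivation:
Executing turtle program step by step:
Start: pos=(0,0), heading=0, pen down
FD 8: (0,0) -> (8,0) [heading=0, draw]
FD 19: (8,0) -> (27,0) [heading=0, draw]
LT 45: heading 0 -> 45
FD 5: (27,0) -> (30.536,3.536) [heading=45, draw]
PD: pen down
FD 10: (30.536,3.536) -> (37.607,10.607) [heading=45, draw]
BK 15: (37.607,10.607) -> (27,0) [heading=45, draw]
LT 340: heading 45 -> 25
RT 271: heading 25 -> 114
LT 180: heading 114 -> 294
FD 12: (27,0) -> (31.881,-10.963) [heading=294, draw]
Final: pos=(31.881,-10.963), heading=294, 6 segment(s) drawn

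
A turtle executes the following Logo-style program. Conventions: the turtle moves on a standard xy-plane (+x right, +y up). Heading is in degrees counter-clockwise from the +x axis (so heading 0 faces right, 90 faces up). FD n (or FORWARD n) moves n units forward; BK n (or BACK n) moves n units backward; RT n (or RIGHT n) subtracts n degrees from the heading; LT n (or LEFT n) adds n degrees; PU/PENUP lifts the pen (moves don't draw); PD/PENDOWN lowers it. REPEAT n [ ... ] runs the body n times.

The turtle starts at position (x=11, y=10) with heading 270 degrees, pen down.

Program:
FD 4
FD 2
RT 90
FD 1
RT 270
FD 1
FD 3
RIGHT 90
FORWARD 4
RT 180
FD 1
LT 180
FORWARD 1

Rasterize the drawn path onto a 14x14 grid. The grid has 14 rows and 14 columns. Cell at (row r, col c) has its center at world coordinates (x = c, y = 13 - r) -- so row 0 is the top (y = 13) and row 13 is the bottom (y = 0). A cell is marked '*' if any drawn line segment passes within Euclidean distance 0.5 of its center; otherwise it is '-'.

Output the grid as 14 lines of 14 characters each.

Answer: --------------
--------------
--------------
-----------*--
-----------*--
-----------*--
-----------*--
-----------*--
-----------*--
----------**--
----------*---
----------*---
----------*---
------*****---

Derivation:
Segment 0: (11,10) -> (11,6)
Segment 1: (11,6) -> (11,4)
Segment 2: (11,4) -> (10,4)
Segment 3: (10,4) -> (10,3)
Segment 4: (10,3) -> (10,0)
Segment 5: (10,0) -> (6,-0)
Segment 6: (6,-0) -> (7,-0)
Segment 7: (7,-0) -> (6,-0)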